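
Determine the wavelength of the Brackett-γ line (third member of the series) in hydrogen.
2164.94504 nm

The lines of a series are numbered from the longest wavelength (smallest ΔE) outward; the third line is the transition from n = n_f + 3 to n_f.
The Brackett series has all transitions ending at n_f = 4.

For H, the third line (γ-line) is the jump from n = 7 to n = 4:
E_7 = -13.6057 / 7² = -0.27766734694 eV
E_4 = -13.6057 / 4² = -0.85035625000 eV
ΔE = E_7 - E_4 = 0.57268890306 eV

λ = hc/E = 1239.84 eV·nm / 0.57268890306 eV
λ = 2164.94504 nm

This is the γ-line of the Brackett series in H.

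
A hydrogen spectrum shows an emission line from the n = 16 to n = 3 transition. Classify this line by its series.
Paschen series

The spectral series in hydrogen are named based on the final (lower) energy level:
- Lyman series: n_final = 1 (ultraviolet)
- Balmer series: n_final = 2 (visible/near-UV)
- Paschen series: n_final = 3 (infrared)
- Brackett series: n_final = 4 (infrared)
- Pfund series: n_final = 5 (far infrared)

Since this transition ends at n = 3, it belongs to the Paschen series.

For reference, this 16 → 3 line has photon energy
ΔE = 13.6057 eV × (1/3² - 1/16²) = 1.458597 eV,
corresponding to wavelength λ = hc/ΔE = 1239.84 eV·nm / 1.458597 eV = 850.02 nm in the infrared region.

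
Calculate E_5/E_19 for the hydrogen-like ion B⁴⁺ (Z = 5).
14.44

Using E_n = -13.6057 Z² / n² eV with Z = 5:

E_5 = -13.6057 × 5² / 5² = -340.1425 / 25 = -13.60570000 eV
E_19 = -13.6057 × 5² / 19² = -340.1425 / 361 = -0.94222299 eV

The ratio is:
E_5/E_19 = (-13.60570000) / (-0.94222299)
E_5/E_19 = (-340.1425/25) / (-340.1425/361)
E_5/E_19 = 361/25
E_5/E_19 = 14.44
(Note: the Z² factors cancel in the ratio.)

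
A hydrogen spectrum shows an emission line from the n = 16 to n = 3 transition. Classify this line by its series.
Paschen series

The spectral series in hydrogen are named based on the final (lower) energy level:
- Lyman series: n_final = 1 (ultraviolet)
- Balmer series: n_final = 2 (visible/near-UV)
- Paschen series: n_final = 3 (infrared)
- Brackett series: n_final = 4 (infrared)
- Pfund series: n_final = 5 (far infrared)

Since this transition ends at n = 3, it belongs to the Paschen series.

For reference, this 16 → 3 line has photon energy
ΔE = 13.6057 eV × (1/3² - 1/16²) = 1.4585971788 eV,
corresponding to wavelength λ = hc/ΔE = 1239.84 eV·nm / 1.4585971788 eV = 850.022212 nm in the infrared region.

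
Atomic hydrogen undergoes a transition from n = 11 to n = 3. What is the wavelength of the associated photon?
886.04 nm

First, find the transition energy using E_n = -13.6057 / n² eV:
E_11 = -13.6057 / 11² = -0.112444 eV
E_3 = -13.6057 / 3² = -1.511744 eV

Photon energy: |ΔE| = |E_3 - E_11| = 1.399300 eV

Convert to wavelength using E = hc/λ with hc = 1239.84 eV·nm:
λ = hc/E = 1239.84 eV·nm / 1.399300 eV
λ = 886.04 nm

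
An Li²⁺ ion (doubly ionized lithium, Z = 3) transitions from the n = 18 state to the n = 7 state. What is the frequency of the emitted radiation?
5.129e+14 Hz

First, find the transition energy:
E_18 = -13.6057 × 3² / 18² = -0.377936 eV
E_7 = -13.6057 × 3² / 7² = -2.499006 eV
|ΔE| = |E_7 - E_18| = 2.121070 eV

Convert to Joules: E = 2.121070 eV × (1.602177 × 10⁻¹⁹ J/eV) = 3.39833e-19 J

Using E = hf:
f = E/h = 3.39833e-19 J / (6.62607 × 10⁻³⁴ J·s)
f = 5.129e+14 Hz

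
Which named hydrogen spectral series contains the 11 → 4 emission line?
Brackett series

The spectral series in hydrogen are named based on the final (lower) energy level:
- Lyman series: n_final = 1 (ultraviolet)
- Balmer series: n_final = 2 (visible/near-UV)
- Paschen series: n_final = 3 (infrared)
- Brackett series: n_final = 4 (infrared)
- Pfund series: n_final = 5 (far infrared)

Since this transition ends at n = 4, it belongs to the Brackett series.

For reference, this 11 → 4 line has photon energy
ΔE = 13.6057 eV × (1/4² - 1/11²) = 0.73791245 eV,
corresponding to wavelength λ = hc/ΔE = 1239.84 eV·nm / 0.73791245 eV = 1680.20 nm in the infrared region.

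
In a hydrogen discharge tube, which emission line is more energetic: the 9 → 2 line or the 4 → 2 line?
9 → 2

Calculate the energy for each transition:

Transition 9 → 2:
ΔE₁ = |E_2 - E_9| = |-13.6057/2² - (-13.6057/9²)|
ΔE₁ = |-3.401425000000 - (-0.167971604938)| = 3.233453395 eV

Transition 4 → 2:
ΔE₂ = |E_2 - E_4| = |-13.6057/2² - (-13.6057/4²)|
ΔE₂ = |-3.401425000000 - (-0.850356250000)| = 2.551068750 eV

Since 3.233453395 eV > 2.551068750 eV, the transition 9 → 2 emits the more energetic photon.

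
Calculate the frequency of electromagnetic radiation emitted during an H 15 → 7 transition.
5.25182e+13 Hz

First, find the transition energy:
E_15 = -13.6057 / 15² = -0.060469778 eV
E_7 = -13.6057 / 7² = -0.277667347 eV
|ΔE| = |E_7 - E_15| = 0.217197569 eV

Convert to Joules: E = 0.217197569 eV × (1.602177 × 10⁻¹⁹ J/eV) = 3.4798895e-20 J

Using E = hf:
f = E/h = 3.4798895e-20 J / (6.62607 × 10⁻³⁴ J·s)
f = 5.25182e+13 Hz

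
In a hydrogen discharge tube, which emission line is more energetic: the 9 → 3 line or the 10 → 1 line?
10 → 1

Calculate the energy for each transition:

Transition 9 → 3:
ΔE₁ = |E_3 - E_9| = |-13.6057/3² - (-13.6057/9²)|
ΔE₁ = |-1.511744444444 - (-0.167971604938)| = 1.343772840 eV

Transition 10 → 1:
ΔE₂ = |E_1 - E_10| = |-13.6057/1² - (-13.6057/10²)|
ΔE₂ = |-13.605700000000 - (-0.136057000000)| = 13.469643000 eV

Since 13.469643000 eV > 1.343772840 eV, the transition 10 → 1 emits the more energetic photon.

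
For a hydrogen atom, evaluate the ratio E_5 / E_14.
7.84

Using E_n = -13.6057 Z² / n² eV with Z = 1:

E_5 = -13.6057 / 5² = -13.6057 / 25 = -0.54422800 eV
E_14 = -13.6057 / 14² = -13.6057 / 196 = -0.06941684 eV

The ratio is:
E_5/E_14 = (-0.54422800) / (-0.06941684)
E_5/E_14 = (-13.6057/25) / (-13.6057/196)
E_5/E_14 = 196/25
E_5/E_14 = 7.84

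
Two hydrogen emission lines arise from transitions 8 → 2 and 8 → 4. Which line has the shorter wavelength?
8 → 2

Calculate the energy for each transition:

Transition 8 → 2:
ΔE₁ = |E_2 - E_8| = |-13.6057/2² - (-13.6057/8²)|
ΔE₁ = |-3.40142500 - (-0.21258906)| = 3.18884 eV

Transition 8 → 4:
ΔE₂ = |E_4 - E_8| = |-13.6057/4² - (-13.6057/8²)|
ΔE₂ = |-0.85035625 - (-0.21258906)| = 0.63777 eV

Since 3.18884 eV > 0.63777 eV, the transition 8 → 2 emits the more energetic photon.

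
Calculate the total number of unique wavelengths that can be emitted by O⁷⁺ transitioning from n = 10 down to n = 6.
10

The electron can occupy levels n = 6, 7, ..., 10 during de-excitation — that is m = 10 - 6 + 1 = 5 distinct levels.

The number of distinct spectral lines equals the number of ways to choose 2 of these m levels (each pair gives one possible emission transition):

Number of lines = m(m-1)/2 = 5×4/2 = 10

These correspond to all possible transitions between the 5 levels:
10 → 9, 10 → 8, 10 → 7, 10 → 6, 9 → 8, 9 → 7, 9 → 6, 8 → 7...

Each transition produces a photon with a unique energy (and thus wavelength). This count does not depend on Z.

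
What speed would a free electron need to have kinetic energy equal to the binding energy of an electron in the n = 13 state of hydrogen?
1.683e+05 m/s (or 0.0561% of c)

The binding energy at n = 13 for hydrogen is:
E_13 = -13.6057/13² = -0.08050710 eV
|E_13| = 0.08050710 eV

Convert to Joules:
KE = 0.08050710 eV × (1.602177 × 10⁻¹⁹ J/eV) = 1.28987e-20 J

Using KE = ½mv²:
v = √(2·KE/m_e)
v = √(2 × 1.28987e-20 J / 9.10938 × 10⁻³¹ kg)
v = 1.683e+05 m/s

This is approximately 0.0561% the speed of light.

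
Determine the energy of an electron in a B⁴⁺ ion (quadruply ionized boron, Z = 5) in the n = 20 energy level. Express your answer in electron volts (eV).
-0.850 eV

The energy levels of a hydrogen-like atom are given by:
E_n = -13.6057 Z² / n² eV  (with Z = 5 for B⁴⁺)

For n = 20:
E_20 = -13.6057 × 5² / 20²
E_20 = -13.6057 × 25 / 400
E_20 = -0.850 eV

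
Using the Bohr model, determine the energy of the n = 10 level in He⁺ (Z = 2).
-0.544 eV

For hydrogen-like ions, the energy levels scale with Z²:
E_n = -13.6057 Z² / n² eV

For He⁺ (Z = 2) at n = 10:
E_10 = -13.6057 × 2² / 10²
E_10 = -13.6057 × 4 / 100
E_10 = -54.4228 / 100
E_10 = -0.544 eV

The energy is 4 times more negative than hydrogen at the same n due to the stronger nuclear charge.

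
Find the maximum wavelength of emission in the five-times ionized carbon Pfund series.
207.106 nm

The longest wavelength corresponds to the smallest energy transition in the series.
The Pfund series has all transitions ending at n_f = 5.

For C⁵⁺ (Z = 6), the first line (α-line) is the jump from n = 6 to n = 5:
E_6 = -13.6057 × 6² / 6² = -13.6057000 eV
E_5 = -13.6057 × 6² / 5² = -19.5922080 eV
ΔE = E_6 - E_5 = 5.9865080 eV

λ = hc/E = 1239.84 eV·nm / 5.9865080 eV
λ = 207.106 nm

This is the α-line of the Pfund series in C⁵⁺.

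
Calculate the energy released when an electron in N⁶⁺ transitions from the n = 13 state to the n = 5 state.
22.72 eV

The energy levels are E_n = -13.6057 Z² eV / n².

Energy at n = 13: E_13 = -13.6057 × 7² / 13² = -3.94485 eV
Energy at n = 5: E_5 = -13.6057 × 7² / 5² = -26.66717 eV

For emission (electron falling to lower state), the photon energy is:
E_photon = E_13 - E_5 = |-3.94485 - (-26.66717)|
E_photon = 22.72 eV

This energy is carried away by the emitted photon.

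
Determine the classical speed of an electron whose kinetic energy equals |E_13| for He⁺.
3.366e+05 m/s (or 0.112% of c)

The binding energy at n = 13 for He⁺ is:
E_13 = -13.6057 × 2²/13² = -0.3220284 eV
|E_13| = 0.3220284 eV

Convert to Joules:
KE = 0.3220284 eV × (1.602177 × 10⁻¹⁹ J/eV) = 5.15946e-20 J

Using KE = ½mv²:
v = √(2·KE/m_e)
v = √(2 × 5.15946e-20 J / 9.10938 × 10⁻³¹ kg)
v = 3.366e+05 m/s

This is approximately 0.112% the speed of light.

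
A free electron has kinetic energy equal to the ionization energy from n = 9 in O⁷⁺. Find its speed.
1.94462e+06 m/s (or 0.64865% of c)

The binding energy at n = 9 for O⁷⁺ is:
E_9 = -13.6057 × 8²/9² = -10.7501827 eV
|E_9| = 10.7501827 eV

Convert to Joules:
KE = 10.7501827 eV × (1.602177 × 10⁻¹⁹ J/eV) = 1.7223695e-18 J

Using KE = ½mv²:
v = √(2·KE/m_e)
v = √(2 × 1.7223695e-18 J / 9.10938 × 10⁻³¹ kg)
v = 1.94462e+06 m/s

This is approximately 0.64865% the speed of light.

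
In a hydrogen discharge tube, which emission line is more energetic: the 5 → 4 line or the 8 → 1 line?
8 → 1

Calculate the energy for each transition:

Transition 5 → 4:
ΔE₁ = |E_4 - E_5| = |-13.6057/4² - (-13.6057/5²)|
ΔE₁ = |-0.850356250000 - (-0.544228000000)| = 0.306128250 eV

Transition 8 → 1:
ΔE₂ = |E_1 - E_8| = |-13.6057/1² - (-13.6057/8²)|
ΔE₂ = |-13.605700000000 - (-0.212589062500)| = 13.393110938 eV

Since 13.393110938 eV > 0.306128250 eV, the transition 8 → 1 emits the more energetic photon.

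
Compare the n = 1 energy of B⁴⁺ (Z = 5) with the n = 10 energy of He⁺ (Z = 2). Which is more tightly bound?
B⁴⁺ at n = 1 (E = -340.14 eV)

Using E_n = -13.6057 Z² / n² eV:

B⁴⁺ (Z = 5) at n = 1:
E = -13.6057 × 5² / 1² = -13.6057 × 25 / 1 = -340.14250 eV

He⁺ (Z = 2) at n = 10:
E = -13.6057 × 2² / 10² = -13.6057 × 4 / 100 = -0.54423 eV

Since -340.14250 eV < -0.54423 eV,
B⁴⁺ at n = 1 is more tightly bound (requires more energy to ionize).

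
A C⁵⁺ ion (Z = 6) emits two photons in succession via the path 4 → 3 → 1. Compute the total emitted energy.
459.1924 eV

The energy levels of C⁵⁺ are E_n = -13.6057 × 6² / n² eV.

First transition (4 → 3):
ΔE₁ = |E_3 - E_4|
ΔE₁ = |-54.4228000000 - (-30.6128250000)| = 23.8099750 eV

Second transition (3 → 1):
ΔE₂ = |E_1 - E_3|
ΔE₂ = |-489.8052000000 - (-54.4228000000)| = 435.3824000 eV

Total energy released:
E_total = ΔE₁ + ΔE₂ = 23.8099750 + 435.3824000 = 459.1924 eV

Note: This equals the direct transition 4 → 1: 459.1924 eV ✓
Energy is conserved regardless of the path taken.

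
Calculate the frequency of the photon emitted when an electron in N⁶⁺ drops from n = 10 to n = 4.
8.463e+15 Hz

First, find the transition energy:
E_10 = -13.6057 × 7² / 10² = -6.66679 eV
E_4 = -13.6057 × 7² / 4² = -41.66746 eV
|ΔE| = |E_4 - E_10| = 35.00067 eV

Convert to Joules: E = 35.00067 eV × (1.602177 × 10⁻¹⁹ J/eV) = 5.60773e-18 J

Using E = hf:
f = E/h = 5.60773e-18 J / (6.62607 × 10⁻³⁴ J·s)
f = 8.463e+15 Hz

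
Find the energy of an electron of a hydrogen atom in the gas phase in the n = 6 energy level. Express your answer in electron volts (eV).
-0.38 eV

The energy levels of a hydrogen-like atom are given by:
E_n = -13.6057 eV / n²

For n = 6:
E_6 = -13.6057 eV / 6²
E_6 = -13.6057 eV / 36
E_6 = -0.38 eV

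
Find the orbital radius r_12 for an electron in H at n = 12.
7.620152 nm (or 76.201518 Å)

The Bohr radius formula is:
r_n = n² a₀ / Z

where a₀ = 0.052917721 nm is the Bohr radius.

For H (Z = 1) at n = 12:
r_12 = 12² × 0.052917721 nm / 1
r_12 = 144 × 0.052917721 nm / 1
r_12 = 7.6201518 nm / 1
r_12 = 7.620152 nm

The electron orbits at approximately 7.620152 nm from the nucleus.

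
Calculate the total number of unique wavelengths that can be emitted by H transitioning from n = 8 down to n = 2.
21

The electron can occupy levels n = 2, 3, ..., 8 during de-excitation — that is m = 8 - 2 + 1 = 7 distinct levels.

The number of distinct spectral lines equals the number of ways to choose 2 of these m levels (each pair gives one possible emission transition):

Number of lines = m(m-1)/2 = 7×6/2 = 21

These correspond to all possible transitions between the 7 levels:
8 → 7, 8 → 6, 8 → 5, 8 → 4, 8 → 3, 8 → 2, 7 → 6, 7 → 5...

Each transition produces a photon with a unique energy (and thus wavelength). This count does not depend on Z.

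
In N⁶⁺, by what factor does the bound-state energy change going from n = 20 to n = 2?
100.00

Using E_n = -13.6057 Z² / n² eV with Z = 7:

E_2 = -13.6057 × 7² / 2² = -666.6793 / 4 = -166.66982500 eV
E_20 = -13.6057 × 7² / 20² = -666.6793 / 400 = -1.66669825 eV

The ratio is:
E_2/E_20 = (-166.66982500) / (-1.66669825)
E_2/E_20 = (-666.6793/4) / (-666.6793/400)
E_2/E_20 = 400/4
E_2/E_20 = 100.00
(Note: the Z² factors cancel in the ratio.)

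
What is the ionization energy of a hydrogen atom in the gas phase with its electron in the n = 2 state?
3.4014 eV

The ionization energy is the energy needed to remove the electron completely (n → ∞).

For hydrogen, E_n = -13.6057 eV / n².

At n = 2: E_2 = -13.6057 / 2² = -3.4014250 eV
At n = ∞: E_∞ = 0 eV

Ionization energy = E_∞ - E_2 = 0 - (-3.4014250) = 3.4014250 eV
Ionization energy ≈ 3.4014 eV

This is also called the binding energy of the electron in state n = 2.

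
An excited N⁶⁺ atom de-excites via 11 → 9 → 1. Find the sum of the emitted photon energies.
661.1696 eV

The energy levels of N⁶⁺ are E_n = -13.6057 × 7² / n² eV.

First transition (11 → 9):
ΔE₁ = |E_9 - E_11|
ΔE₁ = |-8.2306086420 - (-5.5097462810)| = 2.7208624 eV

Second transition (9 → 1):
ΔE₂ = |E_1 - E_9|
ΔE₂ = |-666.6793000000 - (-8.2306086420)| = 658.4486914 eV

Total energy released:
E_total = ΔE₁ + ΔE₂ = 2.7208624 + 658.4486914 = 661.1696 eV

Note: This equals the direct transition 11 → 1: 661.1696 eV ✓
Energy is conserved regardless of the path taken.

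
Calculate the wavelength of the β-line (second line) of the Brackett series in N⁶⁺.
53.560 nm

The lines of a series are numbered from the longest wavelength (smallest ΔE) outward; the second line is the transition from n = n_f + 2 to n_f.
The Brackett series has all transitions ending at n_f = 4.

For N⁶⁺ (Z = 7), the second line (β-line) is the jump from n = 6 to n = 4:
E_6 = -13.6057 × 7² / 6² = -18.51887 eV
E_4 = -13.6057 × 7² / 4² = -41.66746 eV
ΔE = E_6 - E_4 = 23.14859 eV

λ = hc/E = 1239.84 eV·nm / 23.14859 eV
λ = 53.560 nm

This is the β-line of the Brackett series in N⁶⁺.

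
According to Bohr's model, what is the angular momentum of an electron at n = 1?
1.0546e-34 J·s (or 1ℏ)

In the Bohr model, angular momentum is quantized:
L = nℏ

where ℏ = h/(2π) = 1.054572e-34 J·s

For n = 1:
L = 1 × 1.054572e-34 J·s
L = 1.0546e-34 J·s

This can also be written as L = 1ℏ.
The angular momentum is an integer multiple of the reduced Planck constant.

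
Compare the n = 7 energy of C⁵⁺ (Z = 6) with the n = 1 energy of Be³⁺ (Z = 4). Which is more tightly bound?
Be³⁺ at n = 1 (E = -217.69 eV)

Using E_n = -13.6057 Z² / n² eV:

C⁵⁺ (Z = 6) at n = 7:
E = -13.6057 × 6² / 7² = -13.6057 × 36 / 49 = -9.99602 eV

Be³⁺ (Z = 4) at n = 1:
E = -13.6057 × 4² / 1² = -13.6057 × 16 / 1 = -217.69120 eV

Since -217.69120 eV < -9.99602 eV,
Be³⁺ at n = 1 is more tightly bound (requires more energy to ionize).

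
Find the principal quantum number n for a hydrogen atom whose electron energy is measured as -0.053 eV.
n = 16

The exact energy levels follow E_n = -13.6057 eV / n².

The measured value (-0.053 eV) is reported to only 2 significant figures, so we must test candidate n values and see which one matches to that precision.

Candidate energies:
  n = 14:  E = -13.6057/14² = -0.069417 eV
  n = 15:  E = -13.6057/15² = -0.060470 eV
  n = 16:  E = -13.6057/16² = -0.053147 eV  ← matches
  n = 17:  E = -13.6057/17² = -0.047079 eV
  n = 18:  E = -13.6057/18² = -0.041993 eV

Checking against the measurement of -0.053 eV (2 sig figs), only n = 16 agrees:
E_16 = -0.053147 eV, which rounds to -0.053 eV ✓

Therefore n = 16.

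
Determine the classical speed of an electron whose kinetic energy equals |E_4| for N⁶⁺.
3.8285e+06 m/s (or 1.28% of c)

The binding energy at n = 4 for N⁶⁺ is:
E_4 = -13.6057 × 7²/4² = -41.667456 eV
|E_4| = 41.667456 eV

Convert to Joules:
KE = 41.667456 eV × (1.602177 × 10⁻¹⁹ J/eV) = 6.675864e-18 J

Using KE = ½mv²:
v = √(2·KE/m_e)
v = √(2 × 6.675864e-18 J / 9.10938 × 10⁻³¹ kg)
v = 3.8285e+06 m/s

This is approximately 1.28% the speed of light.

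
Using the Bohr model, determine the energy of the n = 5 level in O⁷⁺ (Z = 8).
-34.83059 eV

For hydrogen-like ions, the energy levels scale with Z²:
E_n = -13.6057 Z² / n² eV

For O⁷⁺ (Z = 8) at n = 5:
E_5 = -13.6057 × 8² / 5²
E_5 = -13.6057 × 64 / 25
E_5 = -870.7648 / 25
E_5 = -34.83059 eV

The energy is 64 times more negative than hydrogen at the same n due to the stronger nuclear charge.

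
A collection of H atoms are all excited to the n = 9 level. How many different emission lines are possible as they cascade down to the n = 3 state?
21

The electron can occupy levels n = 3, 4, ..., 9 during de-excitation — that is m = 9 - 3 + 1 = 7 distinct levels.

The number of distinct spectral lines equals the number of ways to choose 2 of these m levels (each pair gives one possible emission transition):

Number of lines = m(m-1)/2 = 7×6/2 = 21

These correspond to all possible transitions between the 7 levels:
9 → 8, 9 → 7, 9 → 6, 9 → 5, 9 → 4, 9 → 3, 8 → 7, 8 → 6...

Each transition produces a photon with a unique energy (and thus wavelength). This count does not depend on Z.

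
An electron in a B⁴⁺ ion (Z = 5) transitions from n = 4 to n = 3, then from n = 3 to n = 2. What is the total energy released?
63.78 eV

The energy levels of B⁴⁺ are E_n = -13.6057 × 5² / n² eV.

First transition (4 → 3):
ΔE₁ = |E_3 - E_4|
ΔE₁ = |-37.79361111 - (-21.25890625)| = 16.53470 eV

Second transition (3 → 2):
ΔE₂ = |E_2 - E_3|
ΔE₂ = |-85.03562500 - (-37.79361111)| = 47.24201 eV

Total energy released:
E_total = ΔE₁ + ΔE₂ = 16.53470 + 47.24201 = 63.78 eV

Note: This equals the direct transition 4 → 2: 63.78 eV ✓
Energy is conserved regardless of the path taken.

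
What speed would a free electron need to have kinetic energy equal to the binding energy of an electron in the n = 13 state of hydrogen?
1.683e+05 m/s (or 0.06% of c)

The binding energy at n = 13 for hydrogen is:
E_13 = -13.6057/13² = -0.08050710 eV
|E_13| = 0.08050710 eV

Convert to Joules:
KE = 0.08050710 eV × (1.602177 × 10⁻¹⁹ J/eV) = 1.28987e-20 J

Using KE = ½mv²:
v = √(2·KE/m_e)
v = √(2 × 1.28987e-20 J / 9.10938 × 10⁻³¹ kg)
v = 1.683e+05 m/s

This is approximately 0.06% the speed of light.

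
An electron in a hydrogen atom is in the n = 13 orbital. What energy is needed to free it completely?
0.080507 eV

The ionization energy is the energy needed to remove the electron completely (n → ∞).

For hydrogen, E_n = -13.6057 eV / n².

At n = 13: E_13 = -13.6057 / 13² = -0.080507101 eV
At n = ∞: E_∞ = 0 eV

Ionization energy = E_∞ - E_13 = 0 - (-0.080507101) = 0.080507101 eV
Ionization energy ≈ 0.080507 eV

This is also called the binding energy of the electron in state n = 13.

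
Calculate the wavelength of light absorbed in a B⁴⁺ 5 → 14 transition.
104.44910 nm

First, find the transition energy using E_n = -13.6057 Z² / n² eV:
E_5 = -13.6057 × 5² / 5² = -13.60570000 eV
E_14 = -13.6057 × 5² / 14² = -1.73542092 eV

Photon energy: |ΔE| = |E_14 - E_5| = 11.87027908 eV

Convert to wavelength using E = hc/λ with hc = 1239.84 eV·nm:
λ = hc/E = 1239.84 eV·nm / 11.87027908 eV
λ = 104.44910 nm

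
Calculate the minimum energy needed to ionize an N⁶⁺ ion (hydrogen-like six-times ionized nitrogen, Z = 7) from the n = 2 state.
166.66983 eV

The ionization energy is the energy needed to remove the electron completely (n → ∞).

For a hydrogen-like ion with Z = 7, E_n = -13.6057 Z² / n² eV.

At n = 2: E_2 = -13.6057 × 7² / 2² = -166.66982500 eV
At n = ∞: E_∞ = 0 eV

Ionization energy = E_∞ - E_2 = 0 - (-166.66982500) = 166.66982500 eV
Ionization energy ≈ 166.66983 eV

This is also called the binding energy of the electron in state n = 2.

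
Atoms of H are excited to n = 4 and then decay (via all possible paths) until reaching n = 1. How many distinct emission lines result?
6

The electron can occupy levels n = 1, 2, ..., 4 during de-excitation — that is m = 4 - 1 + 1 = 4 distinct levels.

The number of distinct spectral lines equals the number of ways to choose 2 of these m levels (each pair gives one possible emission transition):

Number of lines = m(m-1)/2 = 4×3/2 = 6

These correspond to all possible transitions between the 4 levels:
4 → 3, 4 → 2, 4 → 1, 3 → 2, 3 → 1, 2 → 1

Each transition produces a photon with a unique energy (and thus wavelength). This count does not depend on Z.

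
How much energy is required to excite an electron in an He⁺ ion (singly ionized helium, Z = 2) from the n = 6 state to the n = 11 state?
1.06 eV

The energy levels of a hydrogen-like atom are E_n = -13.6057 Z² eV / n².

Energy at n = 6: E_6 = -13.6057 × 2² / 6² = -1.51174 eV
Energy at n = 11: E_11 = -13.6057 × 2² / 11² = -0.44978 eV

The excitation energy is the difference:
ΔE = E_11 - E_6
ΔE = -0.44978 - (-1.51174)
ΔE = 1.06 eV

Since this is positive, energy must be absorbed (photon absorption).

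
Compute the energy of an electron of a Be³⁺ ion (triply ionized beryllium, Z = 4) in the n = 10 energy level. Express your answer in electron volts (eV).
-2.18 eV

The energy levels of a hydrogen-like atom are given by:
E_n = -13.6057 Z² / n² eV  (with Z = 4 for Be³⁺)

For n = 10:
E_10 = -13.6057 × 4² / 10²
E_10 = -13.6057 × 16 / 100
E_10 = -2.18 eV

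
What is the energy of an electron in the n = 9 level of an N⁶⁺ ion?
-8.230609 eV

For hydrogen-like ions, the energy levels scale with Z²:
E_n = -13.6057 Z² / n² eV

For N⁶⁺ (Z = 7) at n = 9:
E_9 = -13.6057 × 7² / 9²
E_9 = -13.6057 × 49 / 81
E_9 = -666.6793 / 81
E_9 = -8.230609 eV

The energy is 49 times more negative than hydrogen at the same n due to the stronger nuclear charge.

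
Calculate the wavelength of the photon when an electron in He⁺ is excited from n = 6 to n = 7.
3091.292 nm

First, find the transition energy using E_n = -13.6057 Z² / n² eV:
E_6 = -13.6057 × 2² / 6² = -1.511744444 eV
E_7 = -13.6057 × 2² / 7² = -1.110669388 eV

Photon energy: |ΔE| = |E_7 - E_6| = 0.401075056 eV

Convert to wavelength using E = hc/λ with hc = 1239.84 eV·nm:
λ = hc/E = 1239.84 eV·nm / 0.401075056 eV
λ = 3091.292 nm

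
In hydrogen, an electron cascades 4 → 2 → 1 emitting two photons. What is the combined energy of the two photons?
12.755344 eV

The energy levels of hydrogen are E_n = -13.6057 / n² eV.

First transition (4 → 2):
ΔE₁ = |E_2 - E_4|
ΔE₁ = |-3.401425000000 - (-0.850356250000)| = 2.551068750 eV

Second transition (2 → 1):
ΔE₂ = |E_1 - E_2|
ΔE₂ = |-13.605700000000 - (-3.401425000000)| = 10.204275000 eV

Total energy released:
E_total = ΔE₁ + ΔE₂ = 2.551068750 + 10.204275000 = 12.755344 eV

Note: This equals the direct transition 4 → 1: 12.755344 eV ✓
Energy is conserved regardless of the path taken.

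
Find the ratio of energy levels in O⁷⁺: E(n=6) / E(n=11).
3.36111

Using E_n = -13.6057 Z² / n² eV with Z = 8:

E_6 = -13.6057 × 8² / 6² = -870.7648 / 36 = -24.18791111111 eV
E_11 = -13.6057 × 8² / 11² = -870.7648 / 121 = -7.19640330579 eV

The ratio is:
E_6/E_11 = (-24.18791111111) / (-7.19640330579)
E_6/E_11 = (-870.7648/36) / (-870.7648/121)
E_6/E_11 = 121/36
E_6/E_11 = 3.36111
(Note: the Z² factors cancel in the ratio.)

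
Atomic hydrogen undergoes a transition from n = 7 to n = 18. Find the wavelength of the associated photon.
5260.82 nm

First, find the transition energy using E_n = -13.6057 / n² eV:
E_7 = -13.6057 / 7² = -0.27766735 eV
E_18 = -13.6057 / 18² = -0.04199290 eV

Photon energy: |ΔE| = |E_18 - E_7| = 0.23567445 eV

Convert to wavelength using E = hc/λ with hc = 1239.84 eV·nm:
λ = hc/E = 1239.84 eV·nm / 0.23567445 eV
λ = 5260.82 nm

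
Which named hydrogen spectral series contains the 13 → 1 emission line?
Lyman series

The spectral series in hydrogen are named based on the final (lower) energy level:
- Lyman series: n_final = 1 (ultraviolet)
- Balmer series: n_final = 2 (visible/near-UV)
- Paschen series: n_final = 3 (infrared)
- Brackett series: n_final = 4 (infrared)
- Pfund series: n_final = 5 (far infrared)

Since this transition ends at n = 1, it belongs to the Lyman series.

For reference, this 13 → 1 line has photon energy
ΔE = 13.6057 eV × (1/1² - 1/13²) = 13.52519 eV,
corresponding to wavelength λ = hc/ΔE = 1239.84 eV·nm / 13.52519 eV = 91.669 nm in the ultraviolet region.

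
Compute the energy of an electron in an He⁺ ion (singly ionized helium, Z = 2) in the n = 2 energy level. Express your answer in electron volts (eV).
-13.61 eV

The energy levels of a hydrogen-like atom are given by:
E_n = -13.6057 Z² / n² eV  (with Z = 2 for He⁺)

For n = 2:
E_2 = -13.6057 × 2² / 2²
E_2 = -13.6057 × 4 / 4
E_2 = -13.61 eV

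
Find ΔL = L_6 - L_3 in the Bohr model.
3.1637e-34 J·s (or 3ℏ)

In the Bohr model, L_n = nℏ where ℏ = 1.054572e-34 J·s.

L_6 = 6ℏ = 6.327432e-34 J·s
L_3 = 3ℏ = 3.163716e-34 J·s

ΔL = L_6 - L_3 = (6 - 3)ℏ = 3ℏ
ΔL = 3 × 1.054572e-34 J·s = 3.1637e-34 J·s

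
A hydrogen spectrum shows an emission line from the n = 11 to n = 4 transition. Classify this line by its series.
Brackett series

The spectral series in hydrogen are named based on the final (lower) energy level:
- Lyman series: n_final = 1 (ultraviolet)
- Balmer series: n_final = 2 (visible/near-UV)
- Paschen series: n_final = 3 (infrared)
- Brackett series: n_final = 4 (infrared)
- Pfund series: n_final = 5 (far infrared)

Since this transition ends at n = 4, it belongs to the Brackett series.

For reference, this 11 → 4 line has photon energy
ΔE = 13.6057 eV × (1/4² - 1/11²) = 0.73791244835 eV,
corresponding to wavelength λ = hc/ΔE = 1239.84 eV·nm / 0.73791244835 eV = 1680.19933 nm in the infrared region.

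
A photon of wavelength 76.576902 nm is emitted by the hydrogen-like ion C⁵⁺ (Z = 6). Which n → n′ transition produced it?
n = 12 → n = 5

First, find the photon energy from the wavelength (hc = 1239.84 eV·nm):
E = hc/λ = 1239.84 eV·nm / 76.576902 nm = 16.190783 eV

The energy levels of C⁵⁺ satisfy E_n = -13.6057 × 6² / n² eV, so an emission n_i → n_f releases
ΔE = 13.6057 × 6² × (1/n_f² − 1/n_i²) eV.

Setting ΔE equal to the photon energy:
1/n_f² − 1/n_i² = 16.190783 / (13.6057 × 6²) = 0.033055556

Since 1/n_i² must be positive, we need 1/n_f² > 0.033055556, i.e. n_f ≤ 5. For each allowed n_f, solve n_i = (1/n_f² − 0.033055556)^(−1/2) and check whether it is a whole number:
  n_f = 1: 1/n_i² = 1.000000000 − 0.033055556 = 0.966944444 → n_i = 1.017  (not an integer) ✗
  n_f = 2: 1/n_i² = 0.250000000 − 0.033055556 = 0.216944444 → n_i = 2.147  (not an integer) ✗
  n_f = 3: 1/n_i² = 0.111111111 − 0.033055556 = 0.078055555 → n_i = 3.579  (not an integer) ✗
  n_f = 4: 1/n_i² = 0.062500000 − 0.033055556 = 0.029444444 → n_i = 5.828  (not an integer) ✗
  n_f = 5: 1/n_i² = 0.040000000 − 0.033055556 = 0.006944444 → n_i = 12.000  → integer, n_i = 12 ✓

Only n_f = 5 gives an integer upper level, n_i = 12.

The transition is from n = 12 to n = 5 (emission).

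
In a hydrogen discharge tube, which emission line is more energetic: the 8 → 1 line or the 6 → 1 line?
8 → 1

Calculate the energy for each transition:

Transition 8 → 1:
ΔE₁ = |E_1 - E_8| = |-13.6057/1² - (-13.6057/8²)|
ΔE₁ = |-13.60570000 - (-0.21258906)| = 13.39311 eV

Transition 6 → 1:
ΔE₂ = |E_1 - E_6| = |-13.6057/1² - (-13.6057/6²)|
ΔE₂ = |-13.60570000 - (-0.37793611)| = 13.22776 eV

Since 13.39311 eV > 13.22776 eV, the transition 8 → 1 emits the more energetic photon.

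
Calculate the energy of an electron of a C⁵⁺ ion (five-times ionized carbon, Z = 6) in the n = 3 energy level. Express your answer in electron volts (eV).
-54.422800 eV

The energy levels of a hydrogen-like atom are given by:
E_n = -13.6057 Z² / n² eV  (with Z = 6 for C⁵⁺)

For n = 3:
E_3 = -13.6057 × 6² / 3²
E_3 = -13.6057 × 36 / 9
E_3 = -54.422800 eV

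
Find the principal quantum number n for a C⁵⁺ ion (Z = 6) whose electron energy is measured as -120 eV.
n = 2

The exact energy levels follow E_n = -13.6057 Z² / n² eV with Z = 6.

The measured value (-120 eV) is reported to only 2 significant figures, so we must test candidate n values and see which one matches to that precision.

Candidate energies:
  n = 1:  E = -13.6057 × 6² / 1² = -489.80520 eV
  n = 2:  E = -13.6057 × 6² / 2² = -122.45130 eV  ← matches
  n = 3:  E = -13.6057 × 6² / 3² = -54.42280 eV
  n = 4:  E = -13.6057 × 6² / 4² = -30.61283 eV

Checking against the measurement of -120 eV (2 sig figs), only n = 2 agrees:
E_2 = -122.45130 eV, which rounds to -120 eV ✓

Therefore n = 2.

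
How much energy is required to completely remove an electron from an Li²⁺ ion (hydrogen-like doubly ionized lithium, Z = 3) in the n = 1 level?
122.4513 eV

The ionization energy is the energy needed to remove the electron completely (n → ∞).

For a hydrogen-like ion with Z = 3, E_n = -13.6057 Z² / n² eV.

At n = 1: E_1 = -13.6057 × 3² / 1² = -122.4513000 eV
At n = ∞: E_∞ = 0 eV

Ionization energy = E_∞ - E_1 = 0 - (-122.4513000) = 122.4513000 eV
Ionization energy ≈ 122.4513 eV

This is also called the binding energy of the electron in state n = 1.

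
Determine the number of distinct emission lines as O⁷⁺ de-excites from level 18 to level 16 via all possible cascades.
3

The electron can occupy levels n = 16, 17, ..., 18 during de-excitation — that is m = 18 - 16 + 1 = 3 distinct levels.

The number of distinct spectral lines equals the number of ways to choose 2 of these m levels (each pair gives one possible emission transition):

Number of lines = m(m-1)/2 = 3×2/2 = 3

These correspond to all possible transitions between the 3 levels:
18 → 17, 18 → 16, 17 → 16

Each transition produces a photon with a unique energy (and thus wavelength). This count does not depend on Z.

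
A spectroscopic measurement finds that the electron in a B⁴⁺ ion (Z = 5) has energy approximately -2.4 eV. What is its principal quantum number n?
n = 12

The exact energy levels follow E_n = -13.6057 Z² / n² eV with Z = 5.

The measured value (-2.4 eV) is reported to only 2 significant figures, so we must test candidate n values and see which one matches to that precision.

Candidate energies:
  n = 10:  E = -13.6057 × 5² / 10² = -3.40143 eV
  n = 11:  E = -13.6057 × 5² / 11² = -2.81110 eV
  n = 12:  E = -13.6057 × 5² / 12² = -2.36210 eV  ← matches
  n = 13:  E = -13.6057 × 5² / 13² = -2.01268 eV
  n = 14:  E = -13.6057 × 5² / 14² = -1.73542 eV

Checking against the measurement of -2.4 eV (2 sig figs), only n = 12 agrees:
E_12 = -2.36210 eV, which rounds to -2.4 eV ✓

Therefore n = 12.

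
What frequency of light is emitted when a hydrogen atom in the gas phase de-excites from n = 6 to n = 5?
4.02e+13 Hz

First, find the transition energy:
E_6 = -13.6057 / 6² = -0.377936 eV
E_5 = -13.6057 / 5² = -0.544228 eV
|ΔE| = |E_5 - E_6| = 0.166292 eV

Convert to Joules: E = 0.166292 eV × (1.602177 × 10⁻¹⁹ J/eV) = 2.6643e-20 J

Using E = hf:
f = E/h = 2.6643e-20 J / (6.62607 × 10⁻³⁴ J·s)
f = 4.02e+13 Hz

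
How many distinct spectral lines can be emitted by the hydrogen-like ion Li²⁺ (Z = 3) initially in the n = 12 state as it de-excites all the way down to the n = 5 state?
28

The electron can occupy levels n = 5, 6, ..., 12 during de-excitation — that is m = 12 - 5 + 1 = 8 distinct levels.

The number of distinct spectral lines equals the number of ways to choose 2 of these m levels (each pair gives one possible emission transition):

Number of lines = m(m-1)/2 = 8×7/2 = 28

These correspond to all possible transitions between the 8 levels:
12 → 11, 12 → 10, 12 → 9, 12 → 8, 12 → 7, 12 → 6, 12 → 5, 11 → 10...

Each transition produces a photon with a unique energy (and thus wavelength). This count does not depend on Z.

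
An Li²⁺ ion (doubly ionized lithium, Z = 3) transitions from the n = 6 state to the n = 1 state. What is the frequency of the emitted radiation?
2.87861e+16 Hz

First, find the transition energy:
E_6 = -13.6057 × 3² / 6² = -3.40142500 eV
E_1 = -13.6057 × 3² / 1² = -122.45130000 eV
|ΔE| = |E_1 - E_6| = 119.04987500 eV

Convert to Joules: E = 119.04987500 eV × (1.602177 × 10⁻¹⁹ J/eV) = 1.9073897e-17 J

Using E = hf:
f = E/h = 1.9073897e-17 J / (6.62607 × 10⁻³⁴ J·s)
f = 2.87861e+16 Hz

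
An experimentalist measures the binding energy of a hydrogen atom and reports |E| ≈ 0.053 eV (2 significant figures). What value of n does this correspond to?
n = 16

The exact energy levels follow E_n = -13.6057 eV / n².

The measured value (-0.053 eV) is reported to only 2 significant figures, so we must test candidate n values and see which one matches to that precision.

Candidate energies:
  n = 14:  E = -13.6057/14² = -0.069417 eV
  n = 15:  E = -13.6057/15² = -0.060470 eV
  n = 16:  E = -13.6057/16² = -0.053147 eV  ← matches
  n = 17:  E = -13.6057/17² = -0.047079 eV
  n = 18:  E = -13.6057/18² = -0.041993 eV

Checking against the measurement of -0.053 eV (2 sig figs), only n = 16 agrees:
E_16 = -0.053147 eV, which rounds to -0.053 eV ✓

Therefore n = 16.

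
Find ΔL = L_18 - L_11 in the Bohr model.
7.38200e-34 J·s (or 7ℏ)

In the Bohr model, L_n = nℏ where ℏ = 1.0545718e-34 J·s.

L_18 = 18ℏ = 1.8982292e-33 J·s
L_11 = 11ℏ = 1.1600290e-33 J·s

ΔL = L_18 - L_11 = (18 - 11)ℏ = 7ℏ
ΔL = 7 × 1.0545718e-34 J·s = 7.38200e-34 J·s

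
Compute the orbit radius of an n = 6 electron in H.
1.9050 nm (or 19.0504 Å)

The Bohr radius formula is:
r_n = n² a₀ / Z

where a₀ = 0.0529177 nm is the Bohr radius.

For H (Z = 1) at n = 6:
r_6 = 6² × 0.0529177 nm / 1
r_6 = 36 × 0.0529177 nm / 1
r_6 = 1.90504 nm / 1
r_6 = 1.9050 nm

The electron orbits at approximately 1.9050 nm from the nucleus.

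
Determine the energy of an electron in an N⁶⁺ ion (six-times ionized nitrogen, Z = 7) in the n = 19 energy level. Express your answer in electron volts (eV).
-1.85 eV

The energy levels of a hydrogen-like atom are given by:
E_n = -13.6057 Z² / n² eV  (with Z = 7 for N⁶⁺)

For n = 19:
E_19 = -13.6057 × 7² / 19²
E_19 = -13.6057 × 49 / 361
E_19 = -1.85 eV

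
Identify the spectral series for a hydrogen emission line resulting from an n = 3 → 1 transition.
Lyman series

The spectral series in hydrogen are named based on the final (lower) energy level:
- Lyman series: n_final = 1 (ultraviolet)
- Balmer series: n_final = 2 (visible/near-UV)
- Paschen series: n_final = 3 (infrared)
- Brackett series: n_final = 4 (infrared)
- Pfund series: n_final = 5 (far infrared)

Since this transition ends at n = 1, it belongs to the Lyman series.

For reference, this 3 → 1 line has photon energy
ΔE = 13.6057 eV × (1/1² - 1/3²) = 12.0939556 eV,
corresponding to wavelength λ = hc/ΔE = 1239.84 eV·nm / 12.0939556 eV = 102.5173 nm in the ultraviolet region.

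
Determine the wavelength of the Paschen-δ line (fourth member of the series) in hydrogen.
1004.670 nm

The lines of a series are numbered from the longest wavelength (smallest ΔE) outward; the fourth line is the transition from n = n_f + 4 to n_f.
The Paschen series has all transitions ending at n_f = 3.

For H, the fourth line (δ-line) is the jump from n = 7 to n = 3:
E_7 = -13.6057 / 7² = -0.27766735 eV
E_3 = -13.6057 / 3² = -1.51174444 eV
ΔE = E_7 - E_3 = 1.23407709 eV

λ = hc/E = 1239.84 eV·nm / 1.23407709 eV
λ = 1004.670 nm

This is the δ-line of the Paschen series in H.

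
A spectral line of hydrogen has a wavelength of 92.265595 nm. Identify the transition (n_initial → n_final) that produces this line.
n = 9 → n = 1

First, find the photon energy from the wavelength (hc = 1239.84 eV·nm):
E = hc/λ = 1239.84 eV·nm / 92.265595 nm = 13.437728 eV

The energy levels of hydrogen satisfy E_n = -13.6057 / n² eV, so an emission n_i → n_f releases
ΔE = 13.6057 × (1/n_f² − 1/n_i²) eV.

Setting ΔE equal to the photon energy:
1/n_f² − 1/n_i² = 13.437728 / 13.6057 = 0.98765429

Since 1/n_i² must be positive, we need 1/n_f² > 0.98765429, i.e. n_f ≤ 1. For each allowed n_f, solve n_i = (1/n_f² − 0.98765429)^(−1/2) and check whether it is a whole number:
  n_f = 1: 1/n_i² = 1.00000000 − 0.98765429 = 0.01234571 → n_i = 9.000  → integer, n_i = 9 ✓

Only n_f = 1 gives an integer upper level, n_i = 9.

The transition is from n = 9 to n = 1 (emission).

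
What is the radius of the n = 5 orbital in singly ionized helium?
0.661472 nm (or 6.614715 Å)

The Bohr radius formula is:
r_n = n² a₀ / Z

where a₀ = 0.052917721 nm is the Bohr radius.

For He⁺ (Z = 2) at n = 5:
r_5 = 5² × 0.052917721 nm / 2
r_5 = 25 × 0.052917721 nm / 2
r_5 = 1.3229430 nm / 2
r_5 = 0.661472 nm

The electron orbits at approximately 0.661472 nm from the nucleus.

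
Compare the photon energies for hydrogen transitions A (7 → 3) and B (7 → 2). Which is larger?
7 → 2

Calculate the energy for each transition:

Transition 7 → 3:
ΔE₁ = |E_3 - E_7| = |-13.6057/3² - (-13.6057/7²)|
ΔE₁ = |-1.5117444444 - (-0.2776673469)| = 1.2340771 eV

Transition 7 → 2:
ΔE₂ = |E_2 - E_7| = |-13.6057/2² - (-13.6057/7²)|
ΔE₂ = |-3.4014250000 - (-0.2776673469)| = 3.1237577 eV

Since 3.1237577 eV > 1.2340771 eV, the transition 7 → 2 emits the more energetic photon.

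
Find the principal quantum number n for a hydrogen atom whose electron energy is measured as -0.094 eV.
n = 12

The exact energy levels follow E_n = -13.6057 eV / n².

The measured value (-0.094 eV) is reported to only 2 significant figures, so we must test candidate n values and see which one matches to that precision.

Candidate energies:
  n = 10:  E = -13.6057/10² = -0.13606 eV
  n = 11:  E = -13.6057/11² = -0.11244 eV
  n = 12:  E = -13.6057/12² = -0.09448 eV  ← matches
  n = 13:  E = -13.6057/13² = -0.08051 eV
  n = 14:  E = -13.6057/14² = -0.06942 eV

Checking against the measurement of -0.094 eV (2 sig figs), only n = 12 agrees:
E_12 = -0.09448 eV, which rounds to -0.094 eV ✓

Therefore n = 12.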